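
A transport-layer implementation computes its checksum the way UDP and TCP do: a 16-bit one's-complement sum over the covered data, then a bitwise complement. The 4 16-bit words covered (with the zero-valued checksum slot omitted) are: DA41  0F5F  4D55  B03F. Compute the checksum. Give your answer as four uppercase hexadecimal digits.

One's-complement addition (fold any carry out of bit 15 back into bit 0):
  0xDA41 + 0x0F5F = 0x0E9A0
  0xE9A0 + 0x4D55 = 0x136F5 → wrap carry → 0x36F6
  0x36F6 + 0xB03F = 0x0E735
One's-complement sum = 0xE735.
Checksum = ~0xE735 & 0xFFFF = 0x18CA.

18CA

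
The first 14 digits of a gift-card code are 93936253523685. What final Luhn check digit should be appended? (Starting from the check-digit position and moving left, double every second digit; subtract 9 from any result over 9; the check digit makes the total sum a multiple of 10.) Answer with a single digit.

5

Partial digits right→left: 5 8 6 3 2 5 3 5 2 6 3 9 3 9
Double every second digit counting from the check-digit position (so the 1st, 3rd, 5th, ... of the partial from the right).
  doubled (with −9 where >9): 1 3 4 6 4 6 6 → sum 30
  kept as-is: 8 3 5 5 6 9 9 → sum 45
Total = 30 + 45 = 75.
Check digit = (10 − (75 mod 10)) mod 10 = 5.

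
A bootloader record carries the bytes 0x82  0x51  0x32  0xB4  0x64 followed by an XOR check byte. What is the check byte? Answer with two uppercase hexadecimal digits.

31

XOR the bytes together:
  start with 0x82
  0x82 ⊕ 0x51 = 0xD3
  0xD3 ⊕ 0x32 = 0xE1
  0xE1 ⊕ 0xB4 = 0x55
  0x55 ⊕ 0x64 = 0x31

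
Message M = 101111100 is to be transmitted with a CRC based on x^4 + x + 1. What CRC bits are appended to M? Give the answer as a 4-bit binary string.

0000

Append 4 zeros: 1011111000000. Divide by 10011 (XOR where the leading bit is 1):
  pos 0: 10111 XOR 10011 = 00100
  pos 2: 10011 XOR 10011 = 00000
Remainder (last 4 bits) = 0000. This is the CRC / FCS.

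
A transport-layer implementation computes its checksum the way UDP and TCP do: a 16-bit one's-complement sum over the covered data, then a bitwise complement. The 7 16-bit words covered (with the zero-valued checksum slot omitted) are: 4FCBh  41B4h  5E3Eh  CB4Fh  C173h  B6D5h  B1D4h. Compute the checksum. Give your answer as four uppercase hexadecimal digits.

1AD4

One's-complement addition (fold any carry out of bit 15 back into bit 0):
  0x4FCB + 0x41B4 = 0x0917F
  0x917F + 0x5E3E = 0x0EFBD
  0xEFBD + 0xCB4F = 0x1BB0C → wrap carry → 0xBB0D
  0xBB0D + 0xC173 = 0x17C80 → wrap carry → 0x7C81
  0x7C81 + 0xB6D5 = 0x13356 → wrap carry → 0x3357
  0x3357 + 0xB1D4 = 0x0E52B
One's-complement sum = 0xE52B.
Checksum = ~0xE52B & 0xFFFF = 0x1AD4.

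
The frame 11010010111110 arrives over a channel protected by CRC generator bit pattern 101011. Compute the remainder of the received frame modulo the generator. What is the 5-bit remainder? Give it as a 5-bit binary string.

Modulo-2 division of 11010010111110 by 101011:
  pos 0: 110100 XOR 101011 = 011111
  pos 1: 111111 XOR 101011 = 010100
  pos 2: 101000 XOR 101011 = 000011
  pos 6: 111111 XOR 101011 = 010100
  pos 7: 101001 XOR 101011 = 000010
Remainder = 00100 (nonzero — an error is detected).

00100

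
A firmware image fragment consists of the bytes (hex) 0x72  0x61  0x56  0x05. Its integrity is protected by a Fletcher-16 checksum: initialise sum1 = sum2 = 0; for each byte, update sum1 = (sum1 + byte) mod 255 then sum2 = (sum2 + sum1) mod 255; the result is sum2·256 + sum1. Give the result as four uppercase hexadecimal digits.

Running sums (mod 255):
  after byte 0 (0x72): sum1=114, sum2=114
  after byte 1 (0x61): sum1=211, sum2=70
  after byte 2 (0x56): sum1=42, sum2=112
  after byte 3 (0x05): sum1=47, sum2=159
Checksum = sum2·256 + sum1 = 159·256 + 47 = 40751 = 0x9F2F.

9F2F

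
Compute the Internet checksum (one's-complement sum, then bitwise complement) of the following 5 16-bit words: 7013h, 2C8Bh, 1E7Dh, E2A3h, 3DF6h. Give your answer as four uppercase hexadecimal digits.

One's-complement addition (fold any carry out of bit 15 back into bit 0):
  0x7013 + 0x2C8B = 0x09C9E
  0x9C9E + 0x1E7D = 0x0BB1B
  0xBB1B + 0xE2A3 = 0x19DBE → wrap carry → 0x9DBF
  0x9DBF + 0x3DF6 = 0x0DBB5
One's-complement sum = 0xDBB5.
Checksum = ~0xDBB5 & 0xFFFF = 0x244A.

244A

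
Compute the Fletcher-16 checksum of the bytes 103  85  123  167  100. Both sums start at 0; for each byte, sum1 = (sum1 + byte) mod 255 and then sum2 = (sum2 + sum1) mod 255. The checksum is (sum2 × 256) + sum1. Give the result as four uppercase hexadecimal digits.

Running sums (mod 255):
  after byte 0 (103): sum1=103, sum2=103
  after byte 1 (85): sum1=188, sum2=36
  after byte 2 (123): sum1=56, sum2=92
  after byte 3 (167): sum1=223, sum2=60
  after byte 4 (100): sum1=68, sum2=128
Checksum = sum2·256 + sum1 = 128·256 + 68 = 32836 = 0x8044.

8044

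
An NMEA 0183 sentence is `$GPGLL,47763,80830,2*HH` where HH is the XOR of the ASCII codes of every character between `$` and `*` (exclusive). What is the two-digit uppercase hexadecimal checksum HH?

4C

XOR the ASCII codes of the payload characters:
  'G' = 0x47 → acc = 0x47
  'P' = 0x50 → acc = 0x17
  'G' = 0x47 → acc = 0x50
  'L' = 0x4C → acc = 0x1C
  'L' = 0x4C → acc = 0x50
  ',' = 0x2C → acc = 0x7C
  '4' = 0x34 → acc = 0x48
  '7' = 0x37 → acc = 0x7F
  '7' = 0x37 → acc = 0x48
  '6' = 0x36 → acc = 0x7E
  '3' = 0x33 → acc = 0x4D
  ',' = 0x2C → acc = 0x61
  '8' = 0x38 → acc = 0x59
  '0' = 0x30 → acc = 0x69
  '8' = 0x38 → acc = 0x51
  '3' = 0x33 → acc = 0x62
  '0' = 0x30 → acc = 0x52
  ',' = 0x2C → acc = 0x7E
  '2' = 0x32 → acc = 0x4C
Checksum = 0x4C.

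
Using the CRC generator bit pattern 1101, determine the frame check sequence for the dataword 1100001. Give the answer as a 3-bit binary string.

Append 3 zeros: 1100001000. Divide by 1101 (XOR where the leading bit is 1):
  pos 0: 1100 XOR 1101 = 0001
  pos 3: 1001 XOR 1101 = 0100
  pos 4: 1000 XOR 1101 = 0101
  pos 5: 1010 XOR 1101 = 0111
  pos 6: 1110 XOR 1101 = 0011
Remainder (last 3 bits) = 011. This is the CRC / FCS.

011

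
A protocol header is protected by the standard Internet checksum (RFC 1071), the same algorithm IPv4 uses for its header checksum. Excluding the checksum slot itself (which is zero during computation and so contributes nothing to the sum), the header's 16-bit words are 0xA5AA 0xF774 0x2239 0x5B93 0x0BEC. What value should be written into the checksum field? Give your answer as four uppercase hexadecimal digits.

D927

One's-complement addition (fold any carry out of bit 15 back into bit 0):
  0xA5AA + 0xF774 = 0x19D1E → wrap carry → 0x9D1F
  0x9D1F + 0x2239 = 0x0BF58
  0xBF58 + 0x5B93 = 0x11AEB → wrap carry → 0x1AEC
  0x1AEC + 0x0BEC = 0x026D8
One's-complement sum = 0x26D8.
Checksum = ~0x26D8 & 0xFFFF = 0xD927.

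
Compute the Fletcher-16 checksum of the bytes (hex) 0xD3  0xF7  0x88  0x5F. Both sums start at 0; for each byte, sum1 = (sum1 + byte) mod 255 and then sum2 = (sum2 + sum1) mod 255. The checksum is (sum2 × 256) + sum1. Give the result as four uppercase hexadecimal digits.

A7B3

Running sums (mod 255):
  after byte 0 (0xD3): sum1=211, sum2=211
  after byte 1 (0xF7): sum1=203, sum2=159
  after byte 2 (0x88): sum1=84, sum2=243
  after byte 3 (0x5F): sum1=179, sum2=167
Checksum = sum2·256 + sum1 = 167·256 + 179 = 42931 = 0xA7B3.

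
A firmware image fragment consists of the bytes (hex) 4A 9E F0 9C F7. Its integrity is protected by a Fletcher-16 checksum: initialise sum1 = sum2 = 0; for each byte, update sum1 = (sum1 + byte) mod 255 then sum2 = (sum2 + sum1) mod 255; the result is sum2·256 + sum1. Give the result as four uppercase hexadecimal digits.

F16E

Running sums (mod 255):
  after byte 0 (4A): sum1=74, sum2=74
  after byte 1 (9E): sum1=232, sum2=51
  after byte 2 (F0): sum1=217, sum2=13
  after byte 3 (9C): sum1=118, sum2=131
  after byte 4 (F7): sum1=110, sum2=241
Checksum = sum2·256 + sum1 = 241·256 + 110 = 61806 = 0xF16E.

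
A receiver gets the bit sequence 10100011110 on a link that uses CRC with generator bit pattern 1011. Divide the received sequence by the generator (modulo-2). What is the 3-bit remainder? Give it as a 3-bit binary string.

010

Modulo-2 division of 10100011110 by 1011:
  pos 0: 1010 XOR 1011 = 0001
  pos 3: 1001 XOR 1011 = 0010
  pos 5: 1011 XOR 1011 = 0000
Remainder = 010 (nonzero — an error is detected).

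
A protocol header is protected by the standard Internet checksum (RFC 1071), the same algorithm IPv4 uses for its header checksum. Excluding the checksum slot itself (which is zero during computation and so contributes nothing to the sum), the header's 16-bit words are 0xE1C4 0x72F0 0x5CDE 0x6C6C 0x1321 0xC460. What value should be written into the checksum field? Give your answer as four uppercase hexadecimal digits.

0A7E

One's-complement addition (fold any carry out of bit 15 back into bit 0):
  0xE1C4 + 0x72F0 = 0x154B4 → wrap carry → 0x54B5
  0x54B5 + 0x5CDE = 0x0B193
  0xB193 + 0x6C6C = 0x11DFF → wrap carry → 0x1E00
  0x1E00 + 0x1321 = 0x03121
  0x3121 + 0xC460 = 0x0F581
One's-complement sum = 0xF581.
Checksum = ~0xF581 & 0xFFFF = 0x0A7E.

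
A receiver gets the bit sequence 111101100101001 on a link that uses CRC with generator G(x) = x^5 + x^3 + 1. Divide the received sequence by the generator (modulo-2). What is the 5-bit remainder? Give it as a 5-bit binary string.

Modulo-2 division of 111101100101001 by 101001:
  pos 0: 111101 XOR 101001 = 010100
  pos 1: 101001 XOR 101001 = 000000
  pos 9: 101001 XOR 101001 = 000000
Remainder = 00000 (zero — the frame passes the CRC check).

00000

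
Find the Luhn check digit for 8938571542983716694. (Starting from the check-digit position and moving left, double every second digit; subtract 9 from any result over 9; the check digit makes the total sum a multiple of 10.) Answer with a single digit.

Partial digits right→left: 4 9 6 6 1 7 3 8 9 2 4 5 1 7 5 8 3 9 8
Double every second digit counting from the check-digit position (so the 1st, 3rd, 5th, ... of the partial from the right).
  doubled (with −9 where >9): 8 3 2 6 9 8 2 1 6 7 → sum 52
  kept as-is: 9 6 7 8 2 5 7 8 9 → sum 61
Total = 52 + 61 = 113.
Check digit = (10 − (113 mod 10)) mod 10 = 7.

7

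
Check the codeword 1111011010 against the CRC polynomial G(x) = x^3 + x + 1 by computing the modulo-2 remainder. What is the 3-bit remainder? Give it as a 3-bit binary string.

101

Modulo-2 division of 1111011010 by 1011:
  pos 0: 1111 XOR 1011 = 0100
  pos 1: 1000 XOR 1011 = 0011
  pos 3: 1111 XOR 1011 = 0100
  pos 4: 1000 XOR 1011 = 0011
  pos 6: 1110 XOR 1011 = 0101
Remainder = 101 (nonzero — an error is detected).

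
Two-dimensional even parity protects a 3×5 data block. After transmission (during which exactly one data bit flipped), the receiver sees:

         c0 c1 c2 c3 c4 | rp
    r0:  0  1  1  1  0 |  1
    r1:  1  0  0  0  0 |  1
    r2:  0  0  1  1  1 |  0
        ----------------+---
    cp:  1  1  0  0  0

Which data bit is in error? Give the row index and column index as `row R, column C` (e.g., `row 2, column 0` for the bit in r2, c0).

row 2, column 4

Recompute each row's even parity and compare to rp:
  r0: data parity 1, sent rp 1 → ok
  r1: data parity 1, sent rp 1 → ok
  r2: data parity 1, sent rp 0 → mismatch
Recompute each column's even parity and compare to cp:
  c0: data parity 1, sent cp 1 → ok
  c1: data parity 1, sent cp 1 → ok
  c2: data parity 0, sent cp 0 → ok
  c3: data parity 0, sent cp 0 → ok
  c4: data parity 1, sent cp 0 → mismatch
Exactly one row (r2) and one column (c4) fail → the flipped bit is at their intersection.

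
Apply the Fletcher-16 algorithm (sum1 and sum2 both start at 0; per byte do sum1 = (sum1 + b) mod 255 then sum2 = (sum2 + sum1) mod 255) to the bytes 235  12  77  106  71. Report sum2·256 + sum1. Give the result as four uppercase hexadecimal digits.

Running sums (mod 255):
  after byte 0 (235): sum1=235, sum2=235
  after byte 1 (12): sum1=247, sum2=227
  after byte 2 (77): sum1=69, sum2=41
  after byte 3 (106): sum1=175, sum2=216
  after byte 4 (71): sum1=246, sum2=207
Checksum = sum2·256 + sum1 = 207·256 + 246 = 53238 = 0xCFF6.

CFF6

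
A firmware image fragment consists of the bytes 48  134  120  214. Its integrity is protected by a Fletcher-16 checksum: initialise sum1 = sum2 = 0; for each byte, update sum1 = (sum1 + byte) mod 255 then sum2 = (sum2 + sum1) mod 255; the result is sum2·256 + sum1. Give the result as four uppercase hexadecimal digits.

Running sums (mod 255):
  after byte 0 (48): sum1=48, sum2=48
  after byte 1 (134): sum1=182, sum2=230
  after byte 2 (120): sum1=47, sum2=22
  after byte 3 (214): sum1=6, sum2=28
Checksum = sum2·256 + sum1 = 28·256 + 6 = 7174 = 0x1C06.

1C06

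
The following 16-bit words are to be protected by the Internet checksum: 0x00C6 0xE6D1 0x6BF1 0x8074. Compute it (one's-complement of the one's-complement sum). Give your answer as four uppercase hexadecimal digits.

One's-complement addition (fold any carry out of bit 15 back into bit 0):
  0x00C6 + 0xE6D1 = 0x0E797
  0xE797 + 0x6BF1 = 0x15388 → wrap carry → 0x5389
  0x5389 + 0x8074 = 0x0D3FD
One's-complement sum = 0xD3FD.
Checksum = ~0xD3FD & 0xFFFF = 0x2C02.

2C02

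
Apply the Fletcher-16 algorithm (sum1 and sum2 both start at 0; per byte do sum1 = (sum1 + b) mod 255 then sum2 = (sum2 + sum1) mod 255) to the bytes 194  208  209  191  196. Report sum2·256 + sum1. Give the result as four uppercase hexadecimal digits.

Running sums (mod 255):
  after byte 0 (194): sum1=194, sum2=194
  after byte 1 (208): sum1=147, sum2=86
  after byte 2 (209): sum1=101, sum2=187
  after byte 3 (191): sum1=37, sum2=224
  after byte 4 (196): sum1=233, sum2=202
Checksum = sum2·256 + sum1 = 202·256 + 233 = 51945 = 0xCAE9.

CAE9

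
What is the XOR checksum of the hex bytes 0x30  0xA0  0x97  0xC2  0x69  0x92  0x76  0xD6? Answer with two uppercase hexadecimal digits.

9E

XOR the bytes together:
  start with 0x30
  0x30 ⊕ 0xA0 = 0x90
  0x90 ⊕ 0x97 = 0x07
  0x07 ⊕ 0xC2 = 0xC5
  0xC5 ⊕ 0x69 = 0xAC
  0xAC ⊕ 0x92 = 0x3E
  0x3E ⊕ 0x76 = 0x48
  0x48 ⊕ 0xD6 = 0x9E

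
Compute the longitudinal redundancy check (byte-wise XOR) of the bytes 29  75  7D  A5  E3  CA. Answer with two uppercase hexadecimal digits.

AD

XOR the bytes together:
  start with 0x29
  0x29 ⊕ 0x75 = 0x5C
  0x5C ⊕ 0x7D = 0x21
  0x21 ⊕ 0xA5 = 0x84
  0x84 ⊕ 0xE3 = 0x67
  0x67 ⊕ 0xCA = 0xAD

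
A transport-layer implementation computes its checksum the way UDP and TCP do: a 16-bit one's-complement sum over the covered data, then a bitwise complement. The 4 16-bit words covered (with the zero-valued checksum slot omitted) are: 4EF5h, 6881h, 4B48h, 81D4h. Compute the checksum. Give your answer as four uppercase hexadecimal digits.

One's-complement addition (fold any carry out of bit 15 back into bit 0):
  0x4EF5 + 0x6881 = 0x0B776
  0xB776 + 0x4B48 = 0x102BE → wrap carry → 0x02BF
  0x02BF + 0x81D4 = 0x08493
One's-complement sum = 0x8493.
Checksum = ~0x8493 & 0xFFFF = 0x7B6C.

7B6C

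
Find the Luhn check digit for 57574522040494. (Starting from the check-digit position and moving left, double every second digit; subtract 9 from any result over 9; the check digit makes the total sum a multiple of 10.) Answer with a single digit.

Partial digits right→left: 4 9 4 0 4 0 2 2 5 4 7 5 7 5
Double every second digit counting from the check-digit position (so the 1st, 3rd, 5th, ... of the partial from the right).
  doubled (with −9 where >9): 8 8 8 4 1 5 5 → sum 39
  kept as-is: 9 0 0 2 4 5 5 → sum 25
Total = 39 + 25 = 64.
Check digit = (10 − (64 mod 10)) mod 10 = 6.

6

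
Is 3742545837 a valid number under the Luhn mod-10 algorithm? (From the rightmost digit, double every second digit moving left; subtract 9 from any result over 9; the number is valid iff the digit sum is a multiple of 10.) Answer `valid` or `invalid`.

From the right, keep odd positions and double even positions (subtract 9 from any doubled value over 9):
  doubled (positions 2,4,...): 6 1 1 8 6 → sum 22
  kept (positions 1,3,...): 7 8 4 2 7 → sum 28
Total = 50.
50 mod 10 = 0, so the number is valid.

valid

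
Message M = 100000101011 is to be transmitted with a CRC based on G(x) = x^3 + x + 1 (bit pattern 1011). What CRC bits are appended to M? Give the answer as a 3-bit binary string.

Append 3 zeros: 100000101011000. Divide by 1011 (XOR where the leading bit is 1):
  pos 0: 1000 XOR 1011 = 0011
  pos 2: 1100 XOR 1011 = 0111
  pos 3: 1111 XOR 1011 = 0100
  pos 4: 1000 XOR 1011 = 0011
  pos 6: 1110 XOR 1011 = 0101
  pos 7: 1011 XOR 1011 = 0000
  pos 11: 1000 XOR 1011 = 0011
Remainder (last 3 bits) = 011. This is the CRC / FCS.

011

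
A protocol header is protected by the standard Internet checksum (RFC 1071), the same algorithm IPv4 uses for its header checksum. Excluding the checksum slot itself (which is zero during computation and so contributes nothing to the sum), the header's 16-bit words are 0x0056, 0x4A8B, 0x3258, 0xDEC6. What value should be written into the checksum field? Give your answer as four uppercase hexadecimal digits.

A3FF

One's-complement addition (fold any carry out of bit 15 back into bit 0):
  0x0056 + 0x4A8B = 0x04AE1
  0x4AE1 + 0x3258 = 0x07D39
  0x7D39 + 0xDEC6 = 0x15BFF → wrap carry → 0x5C00
One's-complement sum = 0x5C00.
Checksum = ~0x5C00 & 0xFFFF = 0xA3FF.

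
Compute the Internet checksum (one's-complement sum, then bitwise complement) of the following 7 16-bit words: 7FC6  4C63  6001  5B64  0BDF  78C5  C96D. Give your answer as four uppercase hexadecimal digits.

2A5E

One's-complement addition (fold any carry out of bit 15 back into bit 0):
  0x7FC6 + 0x4C63 = 0x0CC29
  0xCC29 + 0x6001 = 0x12C2A → wrap carry → 0x2C2B
  0x2C2B + 0x5B64 = 0x0878F
  0x878F + 0x0BDF = 0x0936E
  0x936E + 0x78C5 = 0x10C33 → wrap carry → 0x0C34
  0x0C34 + 0xC96D = 0x0D5A1
One's-complement sum = 0xD5A1.
Checksum = ~0xD5A1 & 0xFFFF = 0x2A5E.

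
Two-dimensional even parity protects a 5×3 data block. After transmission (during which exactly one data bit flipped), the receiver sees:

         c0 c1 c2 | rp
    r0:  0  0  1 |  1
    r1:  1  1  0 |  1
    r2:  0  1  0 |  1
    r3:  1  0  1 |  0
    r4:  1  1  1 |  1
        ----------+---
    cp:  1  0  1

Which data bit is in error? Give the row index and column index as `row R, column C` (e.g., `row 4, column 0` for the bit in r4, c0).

Recompute each row's even parity and compare to rp:
  r0: data parity 1, sent rp 1 → ok
  r1: data parity 0, sent rp 1 → mismatch
  r2: data parity 1, sent rp 1 → ok
  r3: data parity 0, sent rp 0 → ok
  r4: data parity 1, sent rp 1 → ok
Recompute each column's even parity and compare to cp:
  c0: data parity 1, sent cp 1 → ok
  c1: data parity 1, sent cp 0 → mismatch
  c2: data parity 1, sent cp 1 → ok
Exactly one row (r1) and one column (c1) fail → the flipped bit is at their intersection.

row 1, column 1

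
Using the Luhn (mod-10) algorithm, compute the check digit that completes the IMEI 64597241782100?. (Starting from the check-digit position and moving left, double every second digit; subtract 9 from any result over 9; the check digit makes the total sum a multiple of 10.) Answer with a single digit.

Partial digits right→left: 0 0 1 2 8 7 1 4 2 7 9 5 4 6
Double every second digit counting from the check-digit position (so the 1st, 3rd, 5th, ... of the partial from the right).
  doubled (with −9 where >9): 0 2 7 2 4 9 8 → sum 32
  kept as-is: 0 2 7 4 7 5 6 → sum 31
Total = 32 + 31 = 63.
Check digit = (10 − (63 mod 10)) mod 10 = 7.

7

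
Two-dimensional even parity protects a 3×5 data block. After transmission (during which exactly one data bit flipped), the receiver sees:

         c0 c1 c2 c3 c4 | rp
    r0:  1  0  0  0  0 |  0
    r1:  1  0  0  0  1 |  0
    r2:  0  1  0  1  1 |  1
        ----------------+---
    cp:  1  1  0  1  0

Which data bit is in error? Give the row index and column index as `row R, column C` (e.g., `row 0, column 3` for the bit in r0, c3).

row 0, column 0

Recompute each row's even parity and compare to rp:
  r0: data parity 1, sent rp 0 → mismatch
  r1: data parity 0, sent rp 0 → ok
  r2: data parity 1, sent rp 1 → ok
Recompute each column's even parity and compare to cp:
  c0: data parity 0, sent cp 1 → mismatch
  c1: data parity 1, sent cp 1 → ok
  c2: data parity 0, sent cp 0 → ok
  c3: data parity 1, sent cp 1 → ok
  c4: data parity 0, sent cp 0 → ok
Exactly one row (r0) and one column (c0) fail → the flipped bit is at their intersection.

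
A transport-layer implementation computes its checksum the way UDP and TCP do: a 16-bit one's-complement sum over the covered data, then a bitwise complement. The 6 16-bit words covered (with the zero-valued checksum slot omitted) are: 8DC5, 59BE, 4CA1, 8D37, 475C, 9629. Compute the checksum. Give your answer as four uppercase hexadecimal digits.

611D

One's-complement addition (fold any carry out of bit 15 back into bit 0):
  0x8DC5 + 0x59BE = 0x0E783
  0xE783 + 0x4CA1 = 0x13424 → wrap carry → 0x3425
  0x3425 + 0x8D37 = 0x0C15C
  0xC15C + 0x475C = 0x108B8 → wrap carry → 0x08B9
  0x08B9 + 0x9629 = 0x09EE2
One's-complement sum = 0x9EE2.
Checksum = ~0x9EE2 & 0xFFFF = 0x611D.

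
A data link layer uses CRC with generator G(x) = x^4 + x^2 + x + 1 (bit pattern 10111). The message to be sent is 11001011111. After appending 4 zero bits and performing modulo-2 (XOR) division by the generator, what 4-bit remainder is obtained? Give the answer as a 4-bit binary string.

0011

Append 4 zeros: 110010111110000. Divide by 10111 (XOR where the leading bit is 1):
  pos 0: 11001 XOR 10111 = 01110
  pos 1: 11100 XOR 10111 = 01011
  pos 2: 10111 XOR 10111 = 00000
  pos 7: 11110 XOR 10111 = 01001
  pos 8: 10010 XOR 10111 = 00101
  pos 10: 10100 XOR 10111 = 00011
Remainder (last 4 bits) = 0011. This is the CRC / FCS.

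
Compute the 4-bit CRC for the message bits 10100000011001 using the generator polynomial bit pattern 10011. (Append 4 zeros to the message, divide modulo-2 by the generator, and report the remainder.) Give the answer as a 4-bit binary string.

1000

Append 4 zeros: 101000000110010000. Divide by 10011 (XOR where the leading bit is 1):
  pos 0: 10100 XOR 10011 = 00111
  pos 2: 11100 XOR 10011 = 01111
  pos 3: 11110 XOR 10011 = 01101
  pos 4: 11010 XOR 10011 = 01001
  pos 5: 10011 XOR 10011 = 00000
  pos 10: 10010 XOR 10011 = 00001
Remainder (last 4 bits) = 1000. This is the CRC / FCS.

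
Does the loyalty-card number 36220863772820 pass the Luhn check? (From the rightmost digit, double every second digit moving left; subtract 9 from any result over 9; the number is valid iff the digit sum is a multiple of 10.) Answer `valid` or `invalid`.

valid

From the right, keep odd positions and double even positions (subtract 9 from any doubled value over 9):
  doubled (positions 2,4,...): 4 4 5 3 0 4 6 → sum 26
  kept (positions 1,3,...): 0 8 7 3 8 2 6 → sum 34
Total = 60.
60 mod 10 = 0, so the number is valid.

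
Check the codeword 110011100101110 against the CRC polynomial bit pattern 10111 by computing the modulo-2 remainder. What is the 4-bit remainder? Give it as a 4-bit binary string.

0100

Modulo-2 division of 110011100101110 by 10111:
  pos 0: 11001 XOR 10111 = 01110
  pos 1: 11101 XOR 10111 = 01010
  pos 2: 10101 XOR 10111 = 00010
  pos 5: 10001 XOR 10111 = 00110
  pos 7: 11001 XOR 10111 = 01110
  pos 8: 11101 XOR 10111 = 01010
  pos 9: 10101 XOR 10111 = 00010
Remainder = 0100 (nonzero — an error is detected).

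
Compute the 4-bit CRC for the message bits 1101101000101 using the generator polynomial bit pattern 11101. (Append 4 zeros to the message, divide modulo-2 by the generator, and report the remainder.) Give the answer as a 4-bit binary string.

Append 4 zeros: 11011010001010000. Divide by 11101 (XOR where the leading bit is 1):
  pos 0: 11011 XOR 11101 = 00110
  pos 2: 11001 XOR 11101 = 00100
  pos 4: 10000 XOR 11101 = 01101
  pos 5: 11010 XOR 11101 = 00111
  pos 7: 11110 XOR 11101 = 00011
  pos 10: 11100 XOR 11101 = 00001
Remainder (last 4 bits) = 0100. This is the CRC / FCS.

0100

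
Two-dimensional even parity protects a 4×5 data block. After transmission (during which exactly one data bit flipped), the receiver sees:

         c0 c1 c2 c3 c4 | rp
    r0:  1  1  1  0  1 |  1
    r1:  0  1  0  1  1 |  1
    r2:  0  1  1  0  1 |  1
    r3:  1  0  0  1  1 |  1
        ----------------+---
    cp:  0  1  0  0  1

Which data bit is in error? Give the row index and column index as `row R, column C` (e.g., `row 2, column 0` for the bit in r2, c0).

row 0, column 4

Recompute each row's even parity and compare to rp:
  r0: data parity 0, sent rp 1 → mismatch
  r1: data parity 1, sent rp 1 → ok
  r2: data parity 1, sent rp 1 → ok
  r3: data parity 1, sent rp 1 → ok
Recompute each column's even parity and compare to cp:
  c0: data parity 0, sent cp 0 → ok
  c1: data parity 1, sent cp 1 → ok
  c2: data parity 0, sent cp 0 → ok
  c3: data parity 0, sent cp 0 → ok
  c4: data parity 0, sent cp 1 → mismatch
Exactly one row (r0) and one column (c4) fail → the flipped bit is at their intersection.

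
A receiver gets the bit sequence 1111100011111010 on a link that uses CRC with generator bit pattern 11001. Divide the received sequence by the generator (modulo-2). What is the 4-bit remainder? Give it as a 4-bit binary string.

0101

Modulo-2 division of 1111100011111010 by 11001:
  pos 0: 11111 XOR 11001 = 00110
  pos 2: 11000 XOR 11001 = 00001
  pos 6: 10111 XOR 11001 = 01110
  pos 7: 11101 XOR 11001 = 00100
  pos 9: 10010 XOR 11001 = 01011
  pos 10: 10111 XOR 11001 = 01110
  pos 11: 11100 XOR 11001 = 00101
Remainder = 0101 (nonzero — an error is detected).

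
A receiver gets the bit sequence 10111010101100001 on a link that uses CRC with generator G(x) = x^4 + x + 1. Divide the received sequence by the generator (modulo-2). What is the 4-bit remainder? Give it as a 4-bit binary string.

0000

Modulo-2 division of 10111010101100001 by 10011:
  pos 0: 10111 XOR 10011 = 00100
  pos 2: 10001 XOR 10011 = 00010
  pos 5: 10010 XOR 10011 = 00001
  pos 9: 11100 XOR 10011 = 01111
  pos 10: 11110 XOR 10011 = 01101
  pos 11: 11010 XOR 10011 = 01001
  pos 12: 10011 XOR 10011 = 00000
Remainder = 0000 (zero — the frame passes the CRC check).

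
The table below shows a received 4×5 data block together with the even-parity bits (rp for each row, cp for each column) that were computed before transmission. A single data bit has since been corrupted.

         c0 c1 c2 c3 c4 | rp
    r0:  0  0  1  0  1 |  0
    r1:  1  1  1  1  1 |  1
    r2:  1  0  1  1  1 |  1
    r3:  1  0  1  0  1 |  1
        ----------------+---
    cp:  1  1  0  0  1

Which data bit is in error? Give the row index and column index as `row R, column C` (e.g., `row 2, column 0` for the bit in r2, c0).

row 2, column 4

Recompute each row's even parity and compare to rp:
  r0: data parity 0, sent rp 0 → ok
  r1: data parity 1, sent rp 1 → ok
  r2: data parity 0, sent rp 1 → mismatch
  r3: data parity 1, sent rp 1 → ok
Recompute each column's even parity and compare to cp:
  c0: data parity 1, sent cp 1 → ok
  c1: data parity 1, sent cp 1 → ok
  c2: data parity 0, sent cp 0 → ok
  c3: data parity 0, sent cp 0 → ok
  c4: data parity 0, sent cp 1 → mismatch
Exactly one row (r2) and one column (c4) fail → the flipped bit is at their intersection.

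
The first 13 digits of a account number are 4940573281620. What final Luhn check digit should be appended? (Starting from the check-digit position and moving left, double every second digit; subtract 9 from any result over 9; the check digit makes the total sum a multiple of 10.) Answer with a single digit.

Partial digits right→left: 0 2 6 1 8 2 3 7 5 0 4 9 4
Double every second digit counting from the check-digit position (so the 1st, 3rd, 5th, ... of the partial from the right).
  doubled (with −9 where >9): 0 3 7 6 1 8 8 → sum 33
  kept as-is: 2 1 2 7 0 9 → sum 21
Total = 33 + 21 = 54.
Check digit = (10 − (54 mod 10)) mod 10 = 6.

6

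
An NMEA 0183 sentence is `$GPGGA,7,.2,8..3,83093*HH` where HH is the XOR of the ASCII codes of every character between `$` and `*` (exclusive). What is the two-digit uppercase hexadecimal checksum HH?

47

XOR the ASCII codes of the payload characters:
  'G' = 0x47 → acc = 0x47
  'P' = 0x50 → acc = 0x17
  'G' = 0x47 → acc = 0x50
  'G' = 0x47 → acc = 0x17
  'A' = 0x41 → acc = 0x56
  ',' = 0x2C → acc = 0x7A
  '7' = 0x37 → acc = 0x4D
  ',' = 0x2C → acc = 0x61
  '.' = 0x2E → acc = 0x4F
  '2' = 0x32 → acc = 0x7D
  ',' = 0x2C → acc = 0x51
  '8' = 0x38 → acc = 0x69
  '.' = 0x2E → acc = 0x47
  '.' = 0x2E → acc = 0x69
  '3' = 0x33 → acc = 0x5A
  ',' = 0x2C → acc = 0x76
  '8' = 0x38 → acc = 0x4E
  '3' = 0x33 → acc = 0x7D
  '0' = 0x30 → acc = 0x4D
  '9' = 0x39 → acc = 0x74
  '3' = 0x33 → acc = 0x47
Checksum = 0x47.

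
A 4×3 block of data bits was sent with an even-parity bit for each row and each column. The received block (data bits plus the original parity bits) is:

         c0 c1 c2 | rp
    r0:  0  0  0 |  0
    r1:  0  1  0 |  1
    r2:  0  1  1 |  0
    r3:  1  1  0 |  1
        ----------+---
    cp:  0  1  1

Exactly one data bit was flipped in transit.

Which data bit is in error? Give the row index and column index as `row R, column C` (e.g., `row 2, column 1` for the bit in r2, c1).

Recompute each row's even parity and compare to rp:
  r0: data parity 0, sent rp 0 → ok
  r1: data parity 1, sent rp 1 → ok
  r2: data parity 0, sent rp 0 → ok
  r3: data parity 0, sent rp 1 → mismatch
Recompute each column's even parity and compare to cp:
  c0: data parity 1, sent cp 0 → mismatch
  c1: data parity 1, sent cp 1 → ok
  c2: data parity 1, sent cp 1 → ok
Exactly one row (r3) and one column (c0) fail → the flipped bit is at their intersection.

row 3, column 0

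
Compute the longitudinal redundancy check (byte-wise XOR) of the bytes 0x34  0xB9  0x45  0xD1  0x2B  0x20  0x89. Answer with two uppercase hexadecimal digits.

9B

XOR the bytes together:
  start with 0x34
  0x34 ⊕ 0xB9 = 0x8D
  0x8D ⊕ 0x45 = 0xC8
  0xC8 ⊕ 0xD1 = 0x19
  0x19 ⊕ 0x2B = 0x32
  0x32 ⊕ 0x20 = 0x12
  0x12 ⊕ 0x89 = 0x9B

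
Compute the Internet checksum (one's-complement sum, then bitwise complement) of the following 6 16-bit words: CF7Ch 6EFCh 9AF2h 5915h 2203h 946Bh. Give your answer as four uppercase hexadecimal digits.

1710

One's-complement addition (fold any carry out of bit 15 back into bit 0):
  0xCF7C + 0x6EFC = 0x13E78 → wrap carry → 0x3E79
  0x3E79 + 0x9AF2 = 0x0D96B
  0xD96B + 0x5915 = 0x13280 → wrap carry → 0x3281
  0x3281 + 0x2203 = 0x05484
  0x5484 + 0x946B = 0x0E8EF
One's-complement sum = 0xE8EF.
Checksum = ~0xE8EF & 0xFFFF = 0x1710.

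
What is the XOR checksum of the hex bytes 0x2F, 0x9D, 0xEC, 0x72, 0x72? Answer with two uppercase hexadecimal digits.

5E

XOR the bytes together:
  start with 0x2F
  0x2F ⊕ 0x9D = 0xB2
  0xB2 ⊕ 0xEC = 0x5E
  0x5E ⊕ 0x72 = 0x2C
  0x2C ⊕ 0x72 = 0x5E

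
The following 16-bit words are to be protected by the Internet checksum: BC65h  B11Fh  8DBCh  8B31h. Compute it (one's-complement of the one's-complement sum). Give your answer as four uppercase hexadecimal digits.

798C

One's-complement addition (fold any carry out of bit 15 back into bit 0):
  0xBC65 + 0xB11F = 0x16D84 → wrap carry → 0x6D85
  0x6D85 + 0x8DBC = 0x0FB41
  0xFB41 + 0x8B31 = 0x18672 → wrap carry → 0x8673
One's-complement sum = 0x8673.
Checksum = ~0x8673 & 0xFFFF = 0x798C.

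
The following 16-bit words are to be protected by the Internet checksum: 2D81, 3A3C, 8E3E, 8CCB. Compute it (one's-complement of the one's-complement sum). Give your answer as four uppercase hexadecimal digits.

7D38

One's-complement addition (fold any carry out of bit 15 back into bit 0):
  0x2D81 + 0x3A3C = 0x067BD
  0x67BD + 0x8E3E = 0x0F5FB
  0xF5FB + 0x8CCB = 0x182C6 → wrap carry → 0x82C7
One's-complement sum = 0x82C7.
Checksum = ~0x82C7 & 0xFFFF = 0x7D38.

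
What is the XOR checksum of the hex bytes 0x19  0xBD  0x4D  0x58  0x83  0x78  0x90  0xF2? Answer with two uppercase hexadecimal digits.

XOR the bytes together:
  start with 0x19
  0x19 ⊕ 0xBD = 0xA4
  0xA4 ⊕ 0x4D = 0xE9
  0xE9 ⊕ 0x58 = 0xB1
  0xB1 ⊕ 0x83 = 0x32
  0x32 ⊕ 0x78 = 0x4A
  0x4A ⊕ 0x90 = 0xDA
  0xDA ⊕ 0xF2 = 0x28

28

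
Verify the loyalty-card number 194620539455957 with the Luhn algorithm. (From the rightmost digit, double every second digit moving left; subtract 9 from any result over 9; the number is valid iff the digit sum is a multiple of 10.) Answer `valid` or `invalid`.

valid

From the right, keep odd positions and double even positions (subtract 9 from any doubled value over 9):
  doubled (positions 2,4,...): 1 1 8 6 0 3 9 → sum 28
  kept (positions 1,3,...): 7 9 5 9 5 2 4 1 → sum 42
Total = 70.
70 mod 10 = 0, so the number is valid.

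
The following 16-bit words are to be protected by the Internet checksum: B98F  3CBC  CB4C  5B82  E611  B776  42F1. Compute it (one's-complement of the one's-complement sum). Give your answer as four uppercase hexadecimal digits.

026B

One's-complement addition (fold any carry out of bit 15 back into bit 0):
  0xB98F + 0x3CBC = 0x0F64B
  0xF64B + 0xCB4C = 0x1C197 → wrap carry → 0xC198
  0xC198 + 0x5B82 = 0x11D1A → wrap carry → 0x1D1B
  0x1D1B + 0xE611 = 0x1032C → wrap carry → 0x032D
  0x032D + 0xB776 = 0x0BAA3
  0xBAA3 + 0x42F1 = 0x0FD94
One's-complement sum = 0xFD94.
Checksum = ~0xFD94 & 0xFFFF = 0x026B.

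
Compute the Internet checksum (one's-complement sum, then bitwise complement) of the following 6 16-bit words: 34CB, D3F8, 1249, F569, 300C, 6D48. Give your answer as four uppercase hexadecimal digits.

5234

One's-complement addition (fold any carry out of bit 15 back into bit 0):
  0x34CB + 0xD3F8 = 0x108C3 → wrap carry → 0x08C4
  0x08C4 + 0x1249 = 0x01B0D
  0x1B0D + 0xF569 = 0x11076 → wrap carry → 0x1077
  0x1077 + 0x300C = 0x04083
  0x4083 + 0x6D48 = 0x0ADCB
One's-complement sum = 0xADCB.
Checksum = ~0xADCB & 0xFFFF = 0x5234.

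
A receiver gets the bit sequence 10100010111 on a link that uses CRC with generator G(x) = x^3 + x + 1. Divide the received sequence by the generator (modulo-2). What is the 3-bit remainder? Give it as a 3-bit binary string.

Modulo-2 division of 10100010111 by 1011:
  pos 0: 1010 XOR 1011 = 0001
  pos 3: 1001 XOR 1011 = 0010
  pos 5: 1001 XOR 1011 = 0010
  pos 7: 1011 XOR 1011 = 0000
Remainder = 000 (zero — the frame passes the CRC check).

000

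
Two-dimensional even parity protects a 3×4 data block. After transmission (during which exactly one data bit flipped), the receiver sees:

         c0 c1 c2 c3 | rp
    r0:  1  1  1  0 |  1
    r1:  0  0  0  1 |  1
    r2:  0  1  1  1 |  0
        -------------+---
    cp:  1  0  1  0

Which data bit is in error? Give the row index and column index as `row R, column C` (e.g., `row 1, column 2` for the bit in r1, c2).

Recompute each row's even parity and compare to rp:
  r0: data parity 1, sent rp 1 → ok
  r1: data parity 1, sent rp 1 → ok
  r2: data parity 1, sent rp 0 → mismatch
Recompute each column's even parity and compare to cp:
  c0: data parity 1, sent cp 1 → ok
  c1: data parity 0, sent cp 0 → ok
  c2: data parity 0, sent cp 1 → mismatch
  c3: data parity 0, sent cp 0 → ok
Exactly one row (r2) and one column (c2) fail → the flipped bit is at their intersection.

row 2, column 2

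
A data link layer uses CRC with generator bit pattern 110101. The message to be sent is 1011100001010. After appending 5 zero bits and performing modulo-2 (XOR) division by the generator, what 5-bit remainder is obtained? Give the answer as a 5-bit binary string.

11011

Append 5 zeros: 101110000101000000. Divide by 110101 (XOR where the leading bit is 1):
  pos 0: 101110 XOR 110101 = 011011
  pos 1: 110110 XOR 110101 = 000011
  pos 5: 110010 XOR 110101 = 000111
  pos 8: 111100 XOR 110101 = 001001
  pos 10: 100100 XOR 110101 = 010001
  pos 11: 100010 XOR 110101 = 010111
  pos 12: 101110 XOR 110101 = 011011
Remainder (last 5 bits) = 11011. This is the CRC / FCS.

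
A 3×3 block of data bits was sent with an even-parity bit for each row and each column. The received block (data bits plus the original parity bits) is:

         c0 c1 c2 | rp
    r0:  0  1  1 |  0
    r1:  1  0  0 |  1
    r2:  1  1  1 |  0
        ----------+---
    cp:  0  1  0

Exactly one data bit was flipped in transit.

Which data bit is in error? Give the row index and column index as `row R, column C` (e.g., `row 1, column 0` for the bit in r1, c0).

Recompute each row's even parity and compare to rp:
  r0: data parity 0, sent rp 0 → ok
  r1: data parity 1, sent rp 1 → ok
  r2: data parity 1, sent rp 0 → mismatch
Recompute each column's even parity and compare to cp:
  c0: data parity 0, sent cp 0 → ok
  c1: data parity 0, sent cp 1 → mismatch
  c2: data parity 0, sent cp 0 → ok
Exactly one row (r2) and one column (c1) fail → the flipped bit is at their intersection.

row 2, column 1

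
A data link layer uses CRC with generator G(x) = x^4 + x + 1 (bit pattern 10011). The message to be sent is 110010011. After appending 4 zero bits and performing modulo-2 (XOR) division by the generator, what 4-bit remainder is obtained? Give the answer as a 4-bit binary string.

Append 4 zeros: 1100100110000. Divide by 10011 (XOR where the leading bit is 1):
  pos 0: 11001 XOR 10011 = 01010
  pos 1: 10100 XOR 10011 = 00111
  pos 3: 11101 XOR 10011 = 01110
  pos 4: 11101 XOR 10011 = 01110
  pos 5: 11100 XOR 10011 = 01111
  pos 6: 11110 XOR 10011 = 01101
  pos 7: 11010 XOR 10011 = 01001
  pos 8: 10010 XOR 10011 = 00001
Remainder (last 4 bits) = 0001. This is the CRC / FCS.

0001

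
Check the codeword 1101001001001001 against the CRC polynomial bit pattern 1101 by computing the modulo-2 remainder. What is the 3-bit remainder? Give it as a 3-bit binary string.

Modulo-2 division of 1101001001001001 by 1101:
  pos 0: 1101 XOR 1101 = 0000
  pos 6: 1001 XOR 1101 = 0100
  pos 7: 1000 XOR 1101 = 0101
  pos 8: 1010 XOR 1101 = 0111
  pos 9: 1111 XOR 1101 = 0010
  pos 11: 1000 XOR 1101 = 0101
  pos 12: 1011 XOR 1101 = 0110
Remainder = 110 (nonzero — an error is detected).

110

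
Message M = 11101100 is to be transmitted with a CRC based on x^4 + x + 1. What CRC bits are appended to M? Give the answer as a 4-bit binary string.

Append 4 zeros: 111011000000. Divide by 10011 (XOR where the leading bit is 1):
  pos 0: 11101 XOR 10011 = 01110
  pos 1: 11101 XOR 10011 = 01110
  pos 2: 11100 XOR 10011 = 01111
  pos 3: 11110 XOR 10011 = 01101
  pos 4: 11010 XOR 10011 = 01001
  pos 5: 10010 XOR 10011 = 00001
Remainder (last 4 bits) = 0100. This is the CRC / FCS.

0100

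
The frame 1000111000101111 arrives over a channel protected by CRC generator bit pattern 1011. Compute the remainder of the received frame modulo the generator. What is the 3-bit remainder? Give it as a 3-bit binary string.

Modulo-2 division of 1000111000101111 by 1011:
  pos 0: 1000 XOR 1011 = 0011
  pos 2: 1111 XOR 1011 = 0100
  pos 3: 1001 XOR 1011 = 0010
  pos 5: 1000 XOR 1011 = 0011
  pos 7: 1101 XOR 1011 = 0110
  pos 8: 1100 XOR 1011 = 0111
  pos 9: 1111 XOR 1011 = 0100
  pos 10: 1001 XOR 1011 = 0010
  pos 12: 1011 XOR 1011 = 0000
Remainder = 000 (zero — the frame passes the CRC check).

000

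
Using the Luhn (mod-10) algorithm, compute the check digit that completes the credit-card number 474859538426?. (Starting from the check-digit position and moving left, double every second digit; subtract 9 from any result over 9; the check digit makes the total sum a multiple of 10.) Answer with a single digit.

Partial digits right→left: 6 2 4 8 3 5 9 5 8 4 7 4
Double every second digit counting from the check-digit position (so the 1st, 3rd, 5th, ... of the partial from the right).
  doubled (with −9 where >9): 3 8 6 9 7 5 → sum 38
  kept as-is: 2 8 5 5 4 4 → sum 28
Total = 38 + 28 = 66.
Check digit = (10 − (66 mod 10)) mod 10 = 4.

4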